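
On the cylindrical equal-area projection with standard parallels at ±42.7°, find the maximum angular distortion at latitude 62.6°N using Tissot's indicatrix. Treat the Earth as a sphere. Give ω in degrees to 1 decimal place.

51.8°

A cylindrical equal-area projection with standard parallel φ₀ has meridian scale h = cos φ / cos φ₀ and parallel scale k = cos φ₀ / cos φ (so areas are preserved, h·k = 1).
At 62.6°: h = 0.6262, k = 1.597; principal scales a = 1.597, b = 0.6262.
sin(ω/2) = (a − b)/(a + b) = 0.9708/2.223 = 0.4367, so ω = 2 arcsin(0.4367) ≈ 51.8°.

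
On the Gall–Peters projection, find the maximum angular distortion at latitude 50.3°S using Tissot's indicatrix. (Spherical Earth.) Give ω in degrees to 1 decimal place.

The Gall–Peters projection is cylindrical equal-area with φ₀ = 45°. Cylindrical equal-area (φ₀ = 45°): h = cos φ / cos 45° along meridians, k = cos 45° / cos φ along parallels; h·k = 1.
At 50.3°: h = 0.9034, k = 1.107; principal scales a = 1.107, b = 0.9034.
sin(ω/2) = (a − b)/(a + b) = 0.2036/2.010 = 0.1013, so ω = 2 arcsin(0.1013) ≈ 11.6°.

11.6°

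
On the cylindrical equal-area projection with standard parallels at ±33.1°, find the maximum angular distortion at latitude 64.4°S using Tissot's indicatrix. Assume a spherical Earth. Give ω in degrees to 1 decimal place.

Cylindrical equal-area (φ₀ = 33.1°): h = cos φ / cos 33.1° along meridians, k = cos 33.1° / cos φ along parallels; h·k = 1.
At 64.4°: h = 0.5158, k = 1.939; principal scales a = 1.939, b = 0.5158.
sin(ω/2) = (a − b)/(a + b) = 1.423/2.455 = 0.5797, so ω = 2 arcsin(0.5797) ≈ 70.9°.

70.9°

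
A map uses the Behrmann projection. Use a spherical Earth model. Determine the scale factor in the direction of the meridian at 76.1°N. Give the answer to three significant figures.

0.277

Behrmann is a cylindrical equal-area projection with standard parallels at ±30°. Cylindrical equal-area (φ₀ = 30°): h = cos φ / cos 30° along meridians, k = cos 30° / cos φ along parallels; h·k = 1.
h = cos 76.1° / cos 30° = 0.2402/0.8660 = 0.2774.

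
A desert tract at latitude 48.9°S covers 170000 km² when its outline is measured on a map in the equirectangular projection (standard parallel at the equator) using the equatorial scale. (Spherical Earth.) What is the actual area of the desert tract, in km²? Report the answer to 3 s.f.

For the equirectangular projection with φ₀ = 0 (plate carrée), h = 1 along meridians and k = sec φ along parallels.
Areal scale = h·k = 1 × sec φ; at 48.9°, h = 1.000, k = 1.521, so h·k = 1.521.
True area = apparent / (areal scale) = 170000 / 1.521 ≈ 112000 km².

112000 km²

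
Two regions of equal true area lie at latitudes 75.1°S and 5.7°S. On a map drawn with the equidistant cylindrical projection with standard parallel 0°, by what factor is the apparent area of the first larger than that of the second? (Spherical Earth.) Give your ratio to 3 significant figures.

3.87

In the plate carrée (x = Rλ, y = Rφ), meridians are true-scale (h = 1) and parallels are stretched by k = sec φ.
Areal scale at 75.1°: h·k = 1.000 × 3.889 = 3.889.
Areal scale at 5.7°: h·k = 1.000 × 1.005 = 1.005.
Ratio = 3.889/1.005 ≈ 3.87.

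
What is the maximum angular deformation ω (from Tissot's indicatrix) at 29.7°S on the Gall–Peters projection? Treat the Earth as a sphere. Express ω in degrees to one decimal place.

Gall–Peters is a cylindrical equal-area projection with standard parallels at ±45°. For cylindrical equal-area with standard parallel φ₀, h = cos φ / cos φ₀ and k = cos φ₀ / cos φ, so h·k = 1.
At 29.7°: h = 1.228, k = 0.8140; principal scales a = 1.228, b = 0.8140.
sin(ω/2) = (a − b)/(a + b) = 0.4144/2.042 = 0.2029, so ω = 2 arcsin(0.2029) ≈ 23.4°.

23.4°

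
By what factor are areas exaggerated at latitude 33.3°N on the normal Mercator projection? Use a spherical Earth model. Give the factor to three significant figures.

1.43

For Mercator, h = k = sec φ (a conformal cylindrical projection has a single point scale, 1/cos φ).
Areal scale = k² = sec²φ = 1/cos²(33.3°) = 1/0.8358² = 1.431.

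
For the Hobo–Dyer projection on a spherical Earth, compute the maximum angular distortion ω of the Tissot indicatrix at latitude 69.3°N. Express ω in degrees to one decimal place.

83.9°

The Hobo–Dyer projection is cylindrical equal-area with φ₀ = 37.5°. Cylindrical equal-area (φ₀ = 37.5°): h = cos φ / cos 37.5° along meridians, k = cos 37.5° / cos φ along parallels; h·k = 1.
At 69.3°: h = 0.4455, k = 2.244; principal scales a = 2.244, b = 0.4455.
sin(ω/2) = (a − b)/(a + b) = 1.799/2.690 = 0.6687, so ω = 2 arcsin(0.6687) ≈ 83.9°.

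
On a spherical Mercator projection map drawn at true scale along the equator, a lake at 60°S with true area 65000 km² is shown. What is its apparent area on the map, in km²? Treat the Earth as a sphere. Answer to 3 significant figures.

260000 km²

The Mercator projection is conformal; its linear scale factor is the same in every direction and equals sec φ = 1/cos φ.
Areal scale = k² = sec²φ = 1/cos²(60°) = 1/0.5000² = 4.000.
Apparent area = 65000 × 4.000 ≈ 260000 km².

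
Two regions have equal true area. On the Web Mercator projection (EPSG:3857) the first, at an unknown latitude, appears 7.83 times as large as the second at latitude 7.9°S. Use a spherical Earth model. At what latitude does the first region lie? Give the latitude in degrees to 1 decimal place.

69.3°

On Mercator, (apparent₁)/(apparent₂) = sec²φ₁ / sec²φ₂ when true areas are equal.
cos²φ₂ / cos²φ₁ = 7.83  ⇒  cos φ₁ = cos 7.9° / √7.83 = 0.9905/2.798 = 0.3540.
φ₁ = arccos(0.3540) ≈ 69.3°.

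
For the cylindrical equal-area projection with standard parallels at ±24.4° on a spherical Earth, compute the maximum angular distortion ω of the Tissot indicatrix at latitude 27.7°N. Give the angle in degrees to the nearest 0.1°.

For cylindrical equal-area with standard parallel φ₀, h = cos φ / cos φ₀ and k = cos φ₀ / cos φ, so h·k = 1.
At 27.7°: h = 0.9722, k = 1.029; principal scales a = 1.029, b = 0.9722.
sin(ω/2) = (a − b)/(a + b) = 0.05633/2.001 = 0.02816, so ω = 2 arcsin(0.02816) ≈ 3.2°.

3.2°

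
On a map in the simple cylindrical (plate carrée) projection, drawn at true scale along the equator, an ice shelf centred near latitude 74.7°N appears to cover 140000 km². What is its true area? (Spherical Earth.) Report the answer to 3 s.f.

36900 km²

For the equirectangular projection with φ₀ = 0 (plate carrée), h = 1 along meridians and k = sec φ along parallels.
Areal scale = h·k = 1 × sec φ; at 74.7°, h = 1.000, k = 3.790, so h·k = 3.790.
True area = apparent / (areal scale) = 140000 / 3.790 ≈ 36900 km².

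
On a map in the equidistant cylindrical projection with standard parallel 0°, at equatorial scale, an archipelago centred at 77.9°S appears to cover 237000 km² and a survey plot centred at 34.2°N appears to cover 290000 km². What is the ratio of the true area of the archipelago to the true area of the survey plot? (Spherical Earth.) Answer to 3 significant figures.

0.207

On the plate carrée, areal scale = h·k = 1 × sec φ, so true area = apparent × cos φ.
True area of archipelago: 237000 × cos(77.9°) = 237000 × 0.2096 = 49680 km².
True area of survey plot: 290000 × cos(34.2°) = 290000 × 0.8271 = 239900 km².
Ratio = 49680 / 239900 ≈ 0.207.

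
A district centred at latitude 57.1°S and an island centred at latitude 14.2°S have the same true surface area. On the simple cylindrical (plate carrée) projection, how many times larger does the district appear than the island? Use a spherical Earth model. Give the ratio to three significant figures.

For the equirectangular projection with φ₀ = 0 (plate carrée), h = 1 along meridians and k = sec φ along parallels.
Areal scale at 57.1°: h·k = 1.000 × 1.841 = 1.841.
Areal scale at 14.2°: h·k = 1.000 × 1.032 = 1.032.
Ratio = 1.841/1.032 ≈ 1.78.

1.78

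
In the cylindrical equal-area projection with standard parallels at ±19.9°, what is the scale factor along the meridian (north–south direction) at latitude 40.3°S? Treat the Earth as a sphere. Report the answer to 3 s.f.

0.811

Cylindrical equal-area (φ₀ = 19.9°): h = cos φ / cos 19.9° along meridians, k = cos 19.9° / cos φ along parallels; h·k = 1.
h = cos 40.3° / cos 19.9° = 0.7627/0.9403 = 0.8111.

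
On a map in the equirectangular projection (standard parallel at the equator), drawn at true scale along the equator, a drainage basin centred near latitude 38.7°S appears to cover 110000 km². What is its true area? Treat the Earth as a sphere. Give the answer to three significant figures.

85800 km²

Plate carrée maps x = Rλ, y = Rφ. The meridian scale is h = 1 and the parallel scale is k = 1/cos φ = sec φ.
Areal scale = h·k = 1 × sec φ; at 38.7°, h = 1.000, k = 1.281, so h·k = 1.281.
True area = apparent / (areal scale) = 110000 / 1.281 ≈ 85800 km².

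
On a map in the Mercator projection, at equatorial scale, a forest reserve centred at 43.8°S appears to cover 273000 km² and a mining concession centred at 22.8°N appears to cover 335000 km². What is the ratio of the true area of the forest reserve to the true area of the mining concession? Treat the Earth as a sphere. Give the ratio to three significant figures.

On Mercator the areal scale is sec²φ, so true area = apparent × cos²φ.
True area of forest reserve: 273000 × cos²(43.8°) = 273000 × 0.5209 = 142200 km².
True area of mining concession: 335000 × cos²(22.8°) = 335000 × 0.8498 = 284700 km².
Ratio = 142200 / 284700 ≈ 0.500.

0.500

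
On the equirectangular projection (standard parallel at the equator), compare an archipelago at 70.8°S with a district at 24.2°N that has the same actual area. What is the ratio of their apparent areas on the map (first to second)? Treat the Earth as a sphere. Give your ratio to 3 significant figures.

2.77

Plate carrée maps x = Rλ, y = Rφ. The meridian scale is h = 1 and the parallel scale is k = 1/cos φ = sec φ.
Areal scale at 70.8°: h·k = 1.000 × 3.041 = 3.041.
Areal scale at 24.2°: h·k = 1.000 × 1.096 = 1.096.
Ratio = 3.041/1.096 ≈ 2.77.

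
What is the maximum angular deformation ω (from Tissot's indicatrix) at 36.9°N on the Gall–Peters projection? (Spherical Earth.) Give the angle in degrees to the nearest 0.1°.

Gall–Peters is a cylindrical equal-area projection with standard parallels at ±45°. For cylindrical equal-area with standard parallel φ₀, h = cos φ / cos φ₀ and k = cos φ₀ / cos φ, so h·k = 1.
At 36.9°: h = 1.131, k = 0.8842; principal scales a = 1.131, b = 0.8842.
sin(ω/2) = (a − b)/(a + b) = 0.2467/2.015 = 0.1224, so ω = 2 arcsin(0.1224) ≈ 14.1°.

14.1°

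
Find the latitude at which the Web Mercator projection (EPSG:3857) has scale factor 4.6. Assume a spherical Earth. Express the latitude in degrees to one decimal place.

77.4°

Mercator scale is k = sec φ = 1/cos φ.
1/cos φ = 4.6  ⇒  cos φ = 0.2174  ⇒  φ = arccos(0.2174) ≈ 77.4°.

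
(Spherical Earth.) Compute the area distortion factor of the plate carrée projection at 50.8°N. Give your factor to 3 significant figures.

1.58

In the plate carrée (x = Rλ, y = Rφ), meridians are true-scale (h = 1) and parallels are stretched by k = sec φ.
Areal scale = h·k = 1 × sec φ; at 50.8°, h = 1.000, k = 1.582, so h·k = 1.582.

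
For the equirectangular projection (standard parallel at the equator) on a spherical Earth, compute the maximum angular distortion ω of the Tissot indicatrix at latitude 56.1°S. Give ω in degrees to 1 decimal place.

33.0°

For the equirectangular projection with φ₀ = 0 (plate carrée), h = 1 along meridians and k = sec φ along parallels.
At 56.1°: h = 1.000, k = 1.793; principal scales a = 1.793, b = 1.000.
sin(ω/2) = (a − b)/(a + b) = 0.7929/2.793 = 0.2839, so ω = 2 arcsin(0.2839) ≈ 33.0°.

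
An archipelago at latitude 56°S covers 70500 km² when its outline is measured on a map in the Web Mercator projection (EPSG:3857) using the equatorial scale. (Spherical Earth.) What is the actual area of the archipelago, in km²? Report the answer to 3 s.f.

22000 km²

For Mercator, h = k = sec φ (a conformal cylindrical projection has a single point scale, 1/cos φ).
Areal scale = k² = sec²φ = 1/cos²(56°) = 1/0.5592² = 3.198.
True area = apparent / (areal scale) = 70500 / 3.198 ≈ 22000 km².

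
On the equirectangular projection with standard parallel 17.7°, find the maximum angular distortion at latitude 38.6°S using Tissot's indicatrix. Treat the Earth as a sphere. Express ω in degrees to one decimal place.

With standard parallel φ₀ = 17.7°, the equirectangular projection gives x = Rλ cos φ₀, y = Rφ, so h = 1 and k = cos 17.7° / cos φ.
At 38.6°: h = 1.000, k = 1.219; principal scales a = 1.219, b = 1.000.
sin(ω/2) = (a − b)/(a + b) = 0.2190/2.219 = 0.09869, so ω = 2 arcsin(0.09869) ≈ 11.3°.

11.3°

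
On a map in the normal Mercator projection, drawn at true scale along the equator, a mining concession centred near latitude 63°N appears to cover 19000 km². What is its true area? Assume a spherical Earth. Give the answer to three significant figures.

Mercator is conformal, so the point scale is isotropic: h = k = sec φ = 1/cos φ.
Areal scale = k² = sec²φ = 1/cos²(63°) = 1/0.4540² = 4.852.
True area = apparent / (areal scale) = 19000 / 4.852 ≈ 3920 km².

3920 km²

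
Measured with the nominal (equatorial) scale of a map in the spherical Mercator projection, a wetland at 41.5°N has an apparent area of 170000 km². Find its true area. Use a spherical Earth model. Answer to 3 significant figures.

95400 km²

Mercator is conformal, so the point scale is isotropic: h = k = sec φ = 1/cos φ.
Areal scale = k² = sec²φ = 1/cos²(41.5°) = 1/0.7490² = 1.783.
True area = apparent / (areal scale) = 170000 / 1.783 ≈ 95400 km².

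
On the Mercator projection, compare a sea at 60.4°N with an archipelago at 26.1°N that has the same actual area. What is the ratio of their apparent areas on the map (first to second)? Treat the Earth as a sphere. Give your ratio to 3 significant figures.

Mercator is conformal with k = sec φ, so areal scale = k² = sec²φ.
At 60.4°: sec²(60.4°) = 1/0.4939² = 4.099.
At 26.1°: sec²(26.1°) = 1/0.8980² = 1.240.
Ratio = 4.099/1.240 = cos²(26.1°)/cos²(60.4°) ≈ 3.31.

3.31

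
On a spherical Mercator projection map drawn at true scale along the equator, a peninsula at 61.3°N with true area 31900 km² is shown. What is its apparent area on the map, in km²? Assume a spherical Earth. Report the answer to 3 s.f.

138000 km²

For Mercator, h = k = sec φ (a conformal cylindrical projection has a single point scale, 1/cos φ).
Areal scale = k² = sec²φ = 1/cos²(61.3°) = 1/0.4802² = 4.336.
Apparent area = 31900 × 4.336 ≈ 138000 km².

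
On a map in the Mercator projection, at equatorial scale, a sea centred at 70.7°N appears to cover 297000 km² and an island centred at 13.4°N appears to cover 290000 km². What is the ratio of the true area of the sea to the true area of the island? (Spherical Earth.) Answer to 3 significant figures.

0.118

Mercator's areal exaggeration is sec²φ; hence true area = (apparent area) · cos²φ.
True area of sea: 297000 × cos²(70.7°) = 297000 × 0.1092 = 32440 km².
True area of island: 290000 × cos²(13.4°) = 290000 × 0.9463 = 274400 km².
Ratio = 32440 / 274400 ≈ 0.118.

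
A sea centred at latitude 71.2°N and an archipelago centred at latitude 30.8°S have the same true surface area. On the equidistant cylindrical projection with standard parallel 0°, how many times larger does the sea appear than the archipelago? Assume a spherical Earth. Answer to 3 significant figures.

Plate carrée maps x = Rλ, y = Rφ. The meridian scale is h = 1 and the parallel scale is k = 1/cos φ = sec φ.
Areal scale at 71.2°: h·k = 1.000 × 3.103 = 3.103.
Areal scale at 30.8°: h·k = 1.000 × 1.164 = 1.164.
Ratio = 3.103/1.164 ≈ 2.67.

2.67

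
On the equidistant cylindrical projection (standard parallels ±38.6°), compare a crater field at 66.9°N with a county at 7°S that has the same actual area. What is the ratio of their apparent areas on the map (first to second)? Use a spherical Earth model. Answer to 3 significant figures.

With standard parallel φ₀ = 38.6°, the equirectangular projection gives x = Rλ cos φ₀, y = Rφ, so h = 1 and k = cos 38.6° / cos φ.
Areal scale at 66.9°: h·k = 1.000 × 1.992 = 1.992.
Areal scale at 7°: h·k = 1.000 × 0.7874 = 0.7874.
Ratio = 1.992/0.7874 ≈ 2.53.

2.53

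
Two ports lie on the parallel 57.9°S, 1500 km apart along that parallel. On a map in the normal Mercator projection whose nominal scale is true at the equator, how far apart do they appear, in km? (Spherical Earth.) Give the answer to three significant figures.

Mercator is conformal, so the point scale is isotropic: h = k = sec φ = 1/cos φ.
Along the parallel, k = sec 57.9° = 1/0.5314 = 1.882.
Map distance = 1500 × 1.882 ≈ 2820 km.

2820 km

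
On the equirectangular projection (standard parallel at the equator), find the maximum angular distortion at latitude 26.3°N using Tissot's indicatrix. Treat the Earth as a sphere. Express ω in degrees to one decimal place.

6.3°

For the equirectangular projection with φ₀ = 0 (plate carrée), h = 1 along meridians and k = sec φ along parallels.
At 26.3°: h = 1.000, k = 1.115; principal scales a = 1.115, b = 1.000.
sin(ω/2) = (a − b)/(a + b) = 0.1155/2.115 = 0.05458, so ω = 2 arcsin(0.05458) ≈ 6.3°.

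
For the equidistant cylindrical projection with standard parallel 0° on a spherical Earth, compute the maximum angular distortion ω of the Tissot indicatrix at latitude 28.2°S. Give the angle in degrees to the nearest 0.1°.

For the equirectangular projection with φ₀ = 0 (plate carrée), h = 1 along meridians and k = sec φ along parallels.
At 28.2°: h = 1.000, k = 1.135; principal scales a = 1.135, b = 1.000.
sin(ω/2) = (a − b)/(a + b) = 0.1347/2.135 = 0.06309, so ω = 2 arcsin(0.06309) ≈ 7.2°.

7.2°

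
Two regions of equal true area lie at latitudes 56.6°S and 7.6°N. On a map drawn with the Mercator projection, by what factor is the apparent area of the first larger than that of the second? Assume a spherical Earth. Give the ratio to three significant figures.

3.24

Mercator is conformal with k = sec φ, so areal scale = k² = sec²φ.
At 56.6°: sec²(56.6°) = 1/0.5505² = 3.300.
At 7.6°: sec²(7.6°) = 1/0.9912² = 1.018.
Ratio = 3.300/1.018 = cos²(7.6°)/cos²(56.6°) ≈ 3.24.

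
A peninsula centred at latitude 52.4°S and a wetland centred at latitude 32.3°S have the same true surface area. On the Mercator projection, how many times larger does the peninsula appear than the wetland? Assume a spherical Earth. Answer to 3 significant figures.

1.92

On Mercator, area is exaggerated by sec²φ = 1/cos²φ.
At 52.4°: sec²(52.4°) = 1/0.6101² = 2.686.
At 32.3°: sec²(32.3°) = 1/0.8453² = 1.400.
Ratio = 2.686/1.400 = cos²(32.3°)/cos²(52.4°) ≈ 1.92.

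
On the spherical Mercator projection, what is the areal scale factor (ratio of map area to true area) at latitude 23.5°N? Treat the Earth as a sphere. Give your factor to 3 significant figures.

The Mercator projection is conformal; its linear scale factor is the same in every direction and equals sec φ = 1/cos φ.
Areal scale = k² = sec²φ = 1/cos²(23.5°) = 1/0.9171² = 1.189.

1.19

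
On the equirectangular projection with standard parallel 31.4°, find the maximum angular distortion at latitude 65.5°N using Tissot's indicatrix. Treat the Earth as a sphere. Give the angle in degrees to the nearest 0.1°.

With standard parallel φ₀ = 31.4°, the equirectangular projection gives x = Rλ cos φ₀, y = Rφ, so h = 1 and k = cos 31.4° / cos φ.
At 65.5°: h = 1.000, k = 2.058; principal scales a = 2.058, b = 1.000.
sin(ω/2) = (a − b)/(a + b) = 1.058/3.058 = 0.3460, so ω = 2 arcsin(0.3460) ≈ 40.5°.

40.5°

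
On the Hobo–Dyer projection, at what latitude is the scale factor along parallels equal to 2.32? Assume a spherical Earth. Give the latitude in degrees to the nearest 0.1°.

70.0°

The Hobo–Dyer projection is cylindrical equal-area with φ₀ = 37.5°. Cylindrical equal-area (φ₀ = 37.5°): h = cos φ / cos 37.5° along meridians, k = cos 37.5° / cos φ along parallels; h·k = 1.
k = cos φ₀ / cos φ = 2.32  ⇒  cos φ = cos 37.5° / 2.32 = 0.3420.
φ = arccos(0.3420) ≈ 70.0°.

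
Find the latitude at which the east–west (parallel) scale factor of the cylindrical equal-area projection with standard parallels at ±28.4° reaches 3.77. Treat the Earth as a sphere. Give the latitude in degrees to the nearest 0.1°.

Cylindrical equal-area (φ₀ = 28.4°): h = cos φ / cos 28.4° along meridians, k = cos 28.4° / cos φ along parallels; h·k = 1.
k = cos φ₀ / cos φ = 3.77  ⇒  cos φ = cos 28.4° / 3.77 = 0.2333.
φ = arccos(0.2333) ≈ 76.5°.

76.5°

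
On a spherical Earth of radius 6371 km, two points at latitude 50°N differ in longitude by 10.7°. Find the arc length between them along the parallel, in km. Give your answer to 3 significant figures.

765 km

Arc length along a parallel = R cos φ · Δλ (with Δλ in radians).
= 6371 × cos 50° × (10.7° × π/180) = 6371 × 0.6428 × 0.1868 ≈ 765 km.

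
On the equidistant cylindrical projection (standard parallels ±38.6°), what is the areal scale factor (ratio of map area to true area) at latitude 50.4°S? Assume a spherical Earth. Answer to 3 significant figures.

1.23

With standard parallel φ₀ = 38.6°, the equirectangular projection gives x = Rλ cos φ₀, y = Rφ, so h = 1 and k = cos 38.6° / cos φ.
Areal scale = h·k = 1 × cos φ₀ / cos φ; at 50.4°, h = 1.000, k = 1.226, so h·k = 1.226.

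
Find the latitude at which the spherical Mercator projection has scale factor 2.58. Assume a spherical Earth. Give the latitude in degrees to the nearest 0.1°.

Mercator scale is k = sec φ = 1/cos φ.
1/cos φ = 2.58  ⇒  cos φ = 0.3876  ⇒  φ = arccos(0.3876) ≈ 67.2°.

67.2°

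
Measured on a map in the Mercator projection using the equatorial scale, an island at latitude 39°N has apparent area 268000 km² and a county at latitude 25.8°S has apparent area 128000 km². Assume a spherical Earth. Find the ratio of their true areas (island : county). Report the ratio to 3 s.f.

Mercator's areal exaggeration is sec²φ; hence true area = (apparent area) · cos²φ.
True area of island: 268000 × cos²(39°) = 268000 × 0.6040 = 161900 km².
True area of county: 128000 × cos²(25.8°) = 128000 × 0.8106 = 103800 km².
Ratio = 161900 / 103800 ≈ 1.56.

1.56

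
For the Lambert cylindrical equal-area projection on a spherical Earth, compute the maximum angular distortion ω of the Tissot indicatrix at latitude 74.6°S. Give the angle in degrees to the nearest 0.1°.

120.5°

The Lambert cylindrical equal-area projection is the cylindrical equal-area projection with its standard parallel at the equator (φ₀ = 0). A cylindrical equal-area projection with standard parallel φ₀ has meridian scale h = cos φ / cos φ₀ and parallel scale k = cos φ₀ / cos φ (so areas are preserved, h·k = 1).
At 74.6°: h = 0.2656, k = 3.766; principal scales a = 3.766, b = 0.2656.
sin(ω/2) = (a − b)/(a + b) = 3.500/4.031 = 0.8683, so ω = 2 arcsin(0.8683) ≈ 120.5°.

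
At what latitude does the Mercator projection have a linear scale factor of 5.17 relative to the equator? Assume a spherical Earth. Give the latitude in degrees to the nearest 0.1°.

Mercator scale is k = sec φ = 1/cos φ.
1/cos φ = 5.17  ⇒  cos φ = 0.1934  ⇒  φ = arccos(0.1934) ≈ 78.8°.

78.8°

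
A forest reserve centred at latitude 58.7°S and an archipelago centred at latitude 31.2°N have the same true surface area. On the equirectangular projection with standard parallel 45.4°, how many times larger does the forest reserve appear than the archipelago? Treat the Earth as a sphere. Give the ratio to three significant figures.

The equidistant cylindrical projection with φ₀ = 45.4° has h = 1 (meridians true) and k = cos φ₀ / cos φ along parallels.
Areal scale at 58.7°: h·k = 1.000 × 1.352 = 1.352.
Areal scale at 31.2°: h·k = 1.000 × 0.8209 = 0.8209.
Ratio = 1.352/0.8209 ≈ 1.65.

1.65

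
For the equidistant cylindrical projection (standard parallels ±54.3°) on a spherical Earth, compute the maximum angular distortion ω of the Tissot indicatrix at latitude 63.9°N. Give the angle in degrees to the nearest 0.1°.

With standard parallel φ₀ = 54.3°, the equirectangular projection gives x = Rλ cos φ₀, y = Rφ, so h = 1 and k = cos 54.3° / cos φ.
At 63.9°: h = 1.000, k = 1.326; principal scales a = 1.326, b = 1.000.
sin(ω/2) = (a − b)/(a + b) = 0.3264/2.326 = 0.1403, so ω = 2 arcsin(0.1403) ≈ 16.1°.

16.1°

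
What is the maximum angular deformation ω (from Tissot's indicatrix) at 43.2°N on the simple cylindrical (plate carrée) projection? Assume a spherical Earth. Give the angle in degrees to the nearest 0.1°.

Plate carrée maps x = Rλ, y = Rφ. The meridian scale is h = 1 and the parallel scale is k = 1/cos φ = sec φ.
At 43.2°: h = 1.000, k = 1.372; principal scales a = 1.372, b = 1.000.
sin(ω/2) = (a − b)/(a + b) = 0.3718/2.372 = 0.1568, so ω = 2 arcsin(0.1568) ≈ 18.0°.

18.0°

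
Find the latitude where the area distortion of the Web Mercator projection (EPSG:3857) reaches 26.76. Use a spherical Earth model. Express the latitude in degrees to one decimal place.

78.9°

Mercator areal scale is sec²φ.
sec²φ = 26.76  ⇒  cos²φ = 0.03737  ⇒  cos φ = 0.1933.
φ = arccos(0.1933) ≈ 78.9°.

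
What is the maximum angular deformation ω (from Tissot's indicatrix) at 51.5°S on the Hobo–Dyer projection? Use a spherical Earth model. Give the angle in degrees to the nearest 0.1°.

The Hobo–Dyer projection is cylindrical equal-area with φ₀ = 37.5°. A cylindrical equal-area projection with standard parallel φ₀ has meridian scale h = cos φ / cos φ₀ and parallel scale k = cos φ₀ / cos φ (so areas are preserved, h·k = 1).
At 51.5°: h = 0.7847, k = 1.274; principal scales a = 1.274, b = 0.7847.
sin(ω/2) = (a − b)/(a + b) = 0.4898/2.059 = 0.2379, so ω = 2 arcsin(0.2379) ≈ 27.5°.

27.5°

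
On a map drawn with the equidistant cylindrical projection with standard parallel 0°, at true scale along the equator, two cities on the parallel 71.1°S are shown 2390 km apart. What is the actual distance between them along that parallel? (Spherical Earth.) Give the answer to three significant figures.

For the equirectangular projection with φ₀ = 0 (plate carrée), h = 1 along meridians and k = sec φ along parallels.
Along the parallel at 71.1°, map distances are exaggerated by k = sec 71.1° = 3.087.
True distance = 2390 / 3.087 = 2390 × cos 71.1° ≈ 774 km.

774 km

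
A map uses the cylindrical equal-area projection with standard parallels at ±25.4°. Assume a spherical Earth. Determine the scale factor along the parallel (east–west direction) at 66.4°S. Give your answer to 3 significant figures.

A cylindrical equal-area projection with standard parallel φ₀ has meridian scale h = cos φ / cos φ₀ and parallel scale k = cos φ₀ / cos φ (so areas are preserved, h·k = 1).
k = cos 25.4° / cos 66.4° = 0.9033/0.4003 = 2.256.

2.26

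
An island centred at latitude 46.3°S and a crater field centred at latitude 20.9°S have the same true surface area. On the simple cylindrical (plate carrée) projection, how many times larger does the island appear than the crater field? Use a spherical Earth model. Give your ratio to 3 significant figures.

1.35

Plate carrée maps x = Rλ, y = Rφ. The meridian scale is h = 1 and the parallel scale is k = 1/cos φ = sec φ.
Areal scale at 46.3°: h·k = 1.000 × 1.447 = 1.447.
Areal scale at 20.9°: h·k = 1.000 × 1.070 = 1.070.
Ratio = 1.447/1.070 ≈ 1.35.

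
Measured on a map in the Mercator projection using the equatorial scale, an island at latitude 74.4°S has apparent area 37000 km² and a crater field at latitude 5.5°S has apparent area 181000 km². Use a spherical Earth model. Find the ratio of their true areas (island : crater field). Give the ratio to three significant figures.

0.0149

On Mercator the areal scale is sec²φ, so true area = apparent × cos²φ.
True area of island: 37000 × cos²(74.4°) = 37000 × 0.07232 = 2676 km².
True area of crater field: 181000 × cos²(5.5°) = 181000 × 0.9908 = 179300 km².
Ratio = 2676 / 179300 ≈ 0.0149.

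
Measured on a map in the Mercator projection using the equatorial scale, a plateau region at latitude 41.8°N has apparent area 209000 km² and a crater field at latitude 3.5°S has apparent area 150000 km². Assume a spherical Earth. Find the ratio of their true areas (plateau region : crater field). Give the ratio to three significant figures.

0.777

Mercator's areal exaggeration is sec²φ; hence true area = (apparent area) · cos²φ.
True area of plateau region: 209000 × cos²(41.8°) = 209000 × 0.5557 = 116100 km².
True area of crater field: 150000 × cos²(3.5°) = 150000 × 0.9963 = 149400 km².
Ratio = 116100 / 149400 ≈ 0.777.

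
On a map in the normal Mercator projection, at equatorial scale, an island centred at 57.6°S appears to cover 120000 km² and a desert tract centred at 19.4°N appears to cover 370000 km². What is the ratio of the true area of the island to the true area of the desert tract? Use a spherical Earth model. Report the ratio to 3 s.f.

Mercator's areal exaggeration is sec²φ; hence true area = (apparent area) · cos²φ.
True area of island: 120000 × cos²(57.6°) = 120000 × 0.2871 = 34450 km².
True area of desert tract: 370000 × cos²(19.4°) = 370000 × 0.8897 = 329200 km².
Ratio = 34450 / 329200 ≈ 0.105.

0.105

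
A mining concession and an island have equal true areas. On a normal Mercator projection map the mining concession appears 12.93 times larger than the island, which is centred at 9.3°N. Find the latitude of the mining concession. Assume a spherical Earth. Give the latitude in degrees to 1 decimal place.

On Mercator, (apparent₁)/(apparent₂) = sec²φ₁ / sec²φ₂ when true areas are equal.
cos²φ₂ / cos²φ₁ = 12.93  ⇒  cos φ₁ = cos 9.3° / √12.93 = 0.9869/3.596 = 0.2744.
φ₁ = arccos(0.2744) ≈ 74.1°.

74.1°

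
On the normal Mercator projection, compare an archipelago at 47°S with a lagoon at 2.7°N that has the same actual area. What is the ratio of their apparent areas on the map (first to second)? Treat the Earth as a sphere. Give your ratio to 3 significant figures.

Mercator is conformal with k = sec φ, so areal scale = k² = sec²φ.
At 47°: sec²(47°) = 1/0.6820² = 2.150.
At 2.7°: sec²(2.7°) = 1/0.9989² = 1.002.
Ratio = 2.150/1.002 = cos²(2.7°)/cos²(47°) ≈ 2.15.

2.15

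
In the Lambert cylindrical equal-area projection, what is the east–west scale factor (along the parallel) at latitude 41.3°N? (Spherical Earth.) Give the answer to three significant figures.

The Lambert cylindrical equal-area projection is the cylindrical equal-area projection with its standard parallel at the equator (φ₀ = 0). For cylindrical equal-area with standard parallel φ₀, h = cos φ / cos φ₀ and k = cos φ₀ / cos φ, so h·k = 1.
k = cos 0° / cos 41.3° = 1.000/0.7513 = 1.331.

1.33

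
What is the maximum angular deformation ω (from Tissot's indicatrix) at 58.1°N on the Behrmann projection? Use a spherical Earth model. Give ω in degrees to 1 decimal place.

54.4°

Behrmann is a cylindrical equal-area projection with standard parallels at ±30°. A cylindrical equal-area projection with standard parallel φ₀ has meridian scale h = cos φ / cos φ₀ and parallel scale k = cos φ₀ / cos φ (so areas are preserved, h·k = 1).
At 58.1°: h = 0.6102, k = 1.639; principal scales a = 1.639, b = 0.6102.
sin(ω/2) = (a − b)/(a + b) = 1.029/2.249 = 0.4574, so ω = 2 arcsin(0.4574) ≈ 54.4°.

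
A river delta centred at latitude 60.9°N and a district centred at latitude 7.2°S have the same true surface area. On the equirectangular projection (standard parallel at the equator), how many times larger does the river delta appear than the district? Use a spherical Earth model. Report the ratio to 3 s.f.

Plate carrée maps x = Rλ, y = Rφ. The meridian scale is h = 1 and the parallel scale is k = 1/cos φ = sec φ.
Areal scale at 60.9°: h·k = 1.000 × 2.056 = 2.056.
Areal scale at 7.2°: h·k = 1.000 × 1.008 = 1.008.
Ratio = 2.056/1.008 ≈ 2.04.

2.04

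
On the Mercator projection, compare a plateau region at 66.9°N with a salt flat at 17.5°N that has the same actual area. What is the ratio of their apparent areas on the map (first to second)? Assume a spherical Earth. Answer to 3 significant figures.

Mercator is conformal with k = sec φ, so areal scale = k² = sec²φ.
At 66.9°: sec²(66.9°) = 1/0.3923² = 6.497.
At 17.5°: sec²(17.5°) = 1/0.9537² = 1.099.
Ratio = 6.497/1.099 = cos²(17.5°)/cos²(66.9°) ≈ 5.91.

5.91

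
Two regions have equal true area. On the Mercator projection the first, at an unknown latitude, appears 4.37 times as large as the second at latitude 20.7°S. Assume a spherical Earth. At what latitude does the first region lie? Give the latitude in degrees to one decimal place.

For equal true areas on Mercator, apparent areas scale as sec²φ, so the ratio is cos²φ₂ / cos²φ₁.
cos²φ₂ / cos²φ₁ = 4.37  ⇒  cos φ₁ = cos 20.7° / √4.37 = 0.9354/2.090 = 0.4475.
φ₁ = arccos(0.4475) ≈ 63.4°.

63.4°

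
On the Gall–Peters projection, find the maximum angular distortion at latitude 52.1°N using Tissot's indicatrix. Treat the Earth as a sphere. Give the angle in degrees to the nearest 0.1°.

Gall–Peters is a cylindrical equal-area projection with standard parallels at ±45°. For cylindrical equal-area with standard parallel φ₀, h = cos φ / cos φ₀ and k = cos φ₀ / cos φ, so h·k = 1.
At 52.1°: h = 0.8687, k = 1.151; principal scales a = 1.151, b = 0.8687.
sin(ω/2) = (a − b)/(a + b) = 0.2824/2.020 = 0.1398, so ω = 2 arcsin(0.1398) ≈ 16.1°.

16.1°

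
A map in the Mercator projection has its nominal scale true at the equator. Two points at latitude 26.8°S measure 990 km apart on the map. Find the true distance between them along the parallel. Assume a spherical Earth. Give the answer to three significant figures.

884 km

The Mercator projection is conformal; its linear scale factor is the same in every direction and equals sec φ = 1/cos φ.
Along the parallel at 26.8°, map distances are exaggerated by k = sec 26.8° = 1.120.
True distance = 990 / 1.120 = 990 × cos 26.8° ≈ 884 km.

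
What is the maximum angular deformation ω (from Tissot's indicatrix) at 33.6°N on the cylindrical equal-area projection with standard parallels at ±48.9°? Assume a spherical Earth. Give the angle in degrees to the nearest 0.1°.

For cylindrical equal-area with standard parallel φ₀, h = cos φ / cos φ₀ and k = cos φ₀ / cos φ, so h·k = 1.
At 33.6°: h = 1.267, k = 0.7892; principal scales a = 1.267, b = 0.7892.
sin(ω/2) = (a − b)/(a + b) = 0.4778/2.056 = 0.2324, so ω = 2 arcsin(0.2324) ≈ 26.9°.

26.9°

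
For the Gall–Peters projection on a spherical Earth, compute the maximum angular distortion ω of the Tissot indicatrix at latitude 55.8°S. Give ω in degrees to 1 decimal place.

Gall–Peters is a cylindrical equal-area projection with standard parallels at ±45°. Cylindrical equal-area (φ₀ = 45°): h = cos φ / cos 45° along meridians, k = cos 45° / cos φ along parallels; h·k = 1.
At 55.8°: h = 0.7949, k = 1.258; principal scales a = 1.258, b = 0.7949.
sin(ω/2) = (a − b)/(a + b) = 0.4631/2.053 = 0.2256, so ω = 2 arcsin(0.2256) ≈ 26.1°.

26.1°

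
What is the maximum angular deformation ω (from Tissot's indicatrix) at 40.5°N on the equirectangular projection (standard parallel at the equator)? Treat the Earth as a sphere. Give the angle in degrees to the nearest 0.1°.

15.6°

For the equirectangular projection with φ₀ = 0 (plate carrée), h = 1 along meridians and k = sec φ along parallels.
At 40.5°: h = 1.000, k = 1.315; principal scales a = 1.315, b = 1.000.
sin(ω/2) = (a − b)/(a + b) = 0.3151/2.315 = 0.1361, so ω = 2 arcsin(0.1361) ≈ 15.6°.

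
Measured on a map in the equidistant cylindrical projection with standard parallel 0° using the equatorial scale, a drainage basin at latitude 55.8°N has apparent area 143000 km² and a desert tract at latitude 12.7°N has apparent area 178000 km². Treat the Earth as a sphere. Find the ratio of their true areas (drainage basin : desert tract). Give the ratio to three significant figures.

On the plate carrée, areal scale = h·k = 1 × sec φ, so true area = apparent × cos φ.
True area of drainage basin: 143000 × cos(55.8°) = 143000 × 0.5621 = 80380 km².
True area of desert tract: 178000 × cos(12.7°) = 178000 × 0.9755 = 173600 km².
Ratio = 80380 / 173600 ≈ 0.463.

0.463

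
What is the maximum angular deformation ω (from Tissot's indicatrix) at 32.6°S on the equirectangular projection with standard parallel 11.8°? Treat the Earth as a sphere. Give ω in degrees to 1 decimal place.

8.6°

In the equirectangular projection with standard parallel φ₀ = 11.8° (x = Rλ cos φ₀, y = Rφ), meridians are true-scale (h = 1) and the parallel scale is k = cos φ₀ / cos φ.
At 32.6°: h = 1.000, k = 1.162; principal scales a = 1.162, b = 1.000.
sin(ω/2) = (a − b)/(a + b) = 0.1619/2.162 = 0.07490, so ω = 2 arcsin(0.07490) ≈ 8.6°.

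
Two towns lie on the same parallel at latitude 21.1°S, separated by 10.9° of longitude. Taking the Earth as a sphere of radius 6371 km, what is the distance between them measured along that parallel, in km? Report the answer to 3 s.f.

Arc length along a parallel = R cos φ · Δλ (with Δλ in radians).
= 6371 × cos 21.1° × (10.9° × π/180) = 6371 × 0.9330 × 0.1902 ≈ 1130 km.

1130 km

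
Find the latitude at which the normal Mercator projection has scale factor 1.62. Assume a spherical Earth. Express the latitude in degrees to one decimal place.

Mercator scale is k = sec φ = 1/cos φ.
1/cos φ = 1.62  ⇒  cos φ = 0.6173  ⇒  φ = arccos(0.6173) ≈ 51.9°.

51.9°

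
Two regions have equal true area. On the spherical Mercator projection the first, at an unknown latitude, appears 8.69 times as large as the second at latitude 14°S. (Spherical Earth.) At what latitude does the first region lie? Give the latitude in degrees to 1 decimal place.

70.8°

For equal true areas on Mercator, apparent areas scale as sec²φ, so the ratio is cos²φ₂ / cos²φ₁.
cos²φ₂ / cos²φ₁ = 8.69  ⇒  cos φ₁ = cos 14° / √8.69 = 0.9703/2.948 = 0.3292.
φ₁ = arccos(0.3292) ≈ 70.8°.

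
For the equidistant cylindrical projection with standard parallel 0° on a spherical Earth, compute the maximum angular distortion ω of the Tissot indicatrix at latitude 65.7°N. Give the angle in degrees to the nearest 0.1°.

49.3°

In the plate carrée (x = Rλ, y = Rφ), meridians are true-scale (h = 1) and parallels are stretched by k = sec φ.
At 65.7°: h = 1.000, k = 2.430; principal scales a = 2.430, b = 1.000.
sin(ω/2) = (a − b)/(a + b) = 1.430/3.430 = 0.4169, so ω = 2 arcsin(0.4169) ≈ 49.3°.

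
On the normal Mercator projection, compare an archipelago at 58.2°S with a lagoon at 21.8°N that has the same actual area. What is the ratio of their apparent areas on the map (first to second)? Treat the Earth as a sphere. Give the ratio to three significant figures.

Mercator areal scale is sec²φ.
At 58.2°: sec²(58.2°) = 1/0.5270² = 3.601.
At 21.8°: sec²(21.8°) = 1/0.9285² = 1.160.
Ratio = 3.601/1.160 = cos²(21.8°)/cos²(58.2°) ≈ 3.10.

3.10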